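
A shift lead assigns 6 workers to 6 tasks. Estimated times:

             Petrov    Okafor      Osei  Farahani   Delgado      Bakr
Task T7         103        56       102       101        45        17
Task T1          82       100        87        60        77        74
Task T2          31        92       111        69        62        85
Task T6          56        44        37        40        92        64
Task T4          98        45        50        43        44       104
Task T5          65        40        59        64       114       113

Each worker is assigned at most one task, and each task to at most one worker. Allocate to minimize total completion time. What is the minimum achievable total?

Min total: 229 min

Optimal: Petrov→Task T2 (31 min), Okafor→Task T5 (40 min), Osei→Task T6 (37 min), Farahani→Task T1 (60 min), Delgado→Task T4 (44 min), Bakr→Task T7 (17 min) — total 31+40+37+60+44+17 = 229 min.
Min-entry greedy (repeatedly take the single cheapest remaining cell) gives 245 min, worse by 16.
Next-best assignment: Petrov→Task T2, Okafor→Task T5, Osei→Task T6, Farahani→Task T4, Delgado→Task T1, Bakr→Task T7 = 245 min.
Swapping Bakr↔Okafor (Bakr→Task T5 113 min, Okafor→Task T7 56 min) adds 112.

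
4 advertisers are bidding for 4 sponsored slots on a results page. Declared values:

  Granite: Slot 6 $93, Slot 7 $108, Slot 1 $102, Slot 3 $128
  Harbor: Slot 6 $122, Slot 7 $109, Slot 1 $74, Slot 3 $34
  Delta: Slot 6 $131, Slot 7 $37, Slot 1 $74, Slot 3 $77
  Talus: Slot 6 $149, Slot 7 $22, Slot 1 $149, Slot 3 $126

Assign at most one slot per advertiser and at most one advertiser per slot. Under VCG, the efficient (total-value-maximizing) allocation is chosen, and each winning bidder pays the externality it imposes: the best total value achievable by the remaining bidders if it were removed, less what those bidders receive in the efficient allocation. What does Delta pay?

Efficient allocation: Granite→Slot 3 ($128), Harbor→Slot 7 ($109), Delta→Slot 6 ($131), Talus→Slot 1 ($149); total welfare W = $517.
Delta receives Slot 6 at value $131, so the others get W − 131 = $386.
Without Delta: best allocation of the remaining 3 bidders over all 4 slots is Granite→Slot 3 ($128), Harbor→Slot 6 ($122), Talus→Slot 1 ($149), total $399.
VCG payment = (others' best without Delta) − (others' welfare with Delta) = 399 − 386 = $13.

Delta pays $13.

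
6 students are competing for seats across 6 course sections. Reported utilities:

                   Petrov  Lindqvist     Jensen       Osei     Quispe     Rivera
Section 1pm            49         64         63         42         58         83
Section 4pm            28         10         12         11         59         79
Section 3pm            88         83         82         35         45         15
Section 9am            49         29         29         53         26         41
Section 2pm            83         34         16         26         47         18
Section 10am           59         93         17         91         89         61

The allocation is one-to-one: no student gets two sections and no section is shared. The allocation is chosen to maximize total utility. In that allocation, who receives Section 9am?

Osei receives Section 9am.

Optimal: Petrov→Section 2pm (83 points), Lindqvist→Section 10am (93 points), Jensen→Section 3pm (82 points), Osei→Section 9am (53 points), Quispe→Section 4pm (59 points), Rivera→Section 1pm (83 points) — total 83+93+82+53+59+83 = 453 points.
Column-greedy (each section in turn goes to its best remaining student) gives 334 points, worse by 119.
Next-best assignment: Petrov→Section 2pm, Lindqvist→Section 1pm, Jensen→Section 3pm, Osei→Section 9am, Quispe→Section 10am, Rivera→Section 4pm = 450 points.
Swapping Osei↔Jensen (Osei→Section 3pm 35 points, Jensen→Section 9am 29 points) loses 71.
Every other assignment is strictly worse.
Osei's own top section is Section 10am (91 points), but forcing Osei→Section 10am and reassigning the rest optimally gives only 428 points — worse by 25.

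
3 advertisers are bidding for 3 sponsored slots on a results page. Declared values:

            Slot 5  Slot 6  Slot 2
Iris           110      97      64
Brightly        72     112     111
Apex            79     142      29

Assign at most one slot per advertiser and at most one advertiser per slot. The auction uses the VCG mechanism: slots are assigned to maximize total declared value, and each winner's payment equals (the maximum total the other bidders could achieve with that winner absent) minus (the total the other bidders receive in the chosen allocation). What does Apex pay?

Apex pays $1.

Efficient allocation: Iris→Slot 5 ($110), Brightly→Slot 2 ($111), Apex→Slot 6 ($142); total welfare W = $363.
Apex receives Slot 6 at value $142, so the others get W − 142 = $221.
Without Apex: best allocation of the remaining 2 bidders over all 3 slots is Iris→Slot 5 ($110), Brightly→Slot 6 ($112), total $222.
VCG payment = (others' best without Apex) − (others' welfare with Apex) = 222 − 221 = $1.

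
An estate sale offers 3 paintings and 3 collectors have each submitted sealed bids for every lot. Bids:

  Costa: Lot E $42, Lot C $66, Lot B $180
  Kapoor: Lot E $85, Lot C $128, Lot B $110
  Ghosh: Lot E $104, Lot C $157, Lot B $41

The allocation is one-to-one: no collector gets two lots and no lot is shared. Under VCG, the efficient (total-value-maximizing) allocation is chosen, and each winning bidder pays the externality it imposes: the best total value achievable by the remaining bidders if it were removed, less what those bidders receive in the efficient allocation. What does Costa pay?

Costa pays $25.

Efficient allocation: Costa→Lot B ($180), Kapoor→Lot E ($85), Ghosh→Lot C ($157); total welfare W = $422.
Costa receives Lot B at value $180, so the others get W − 180 = $242.
Without Costa: best allocation of the remaining 2 bidders over all 3 lots is Kapoor→Lot B ($110), Ghosh→Lot C ($157), total $267.
VCG payment = (others' best without Costa) − (others' welfare with Costa) = 267 − 242 = $25.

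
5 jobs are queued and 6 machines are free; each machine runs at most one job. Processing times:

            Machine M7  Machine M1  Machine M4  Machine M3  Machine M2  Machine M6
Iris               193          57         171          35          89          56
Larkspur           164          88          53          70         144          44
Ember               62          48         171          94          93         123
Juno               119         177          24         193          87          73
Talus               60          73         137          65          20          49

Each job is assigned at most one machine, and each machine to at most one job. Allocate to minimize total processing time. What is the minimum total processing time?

Min total: 171 min

Treat this as an assignment problem: match each job to one machine.
Optimal: Iris→Machine M3 (35 min), Larkspur→Machine M6 (44 min), Ember→Machine M1 (48 min), Juno→Machine M4 (24 min), Talus→Machine M2 (20 min) — total 35+44+48+24+20 = 171 min.
No other one-to-one assignment undercuts 171 min.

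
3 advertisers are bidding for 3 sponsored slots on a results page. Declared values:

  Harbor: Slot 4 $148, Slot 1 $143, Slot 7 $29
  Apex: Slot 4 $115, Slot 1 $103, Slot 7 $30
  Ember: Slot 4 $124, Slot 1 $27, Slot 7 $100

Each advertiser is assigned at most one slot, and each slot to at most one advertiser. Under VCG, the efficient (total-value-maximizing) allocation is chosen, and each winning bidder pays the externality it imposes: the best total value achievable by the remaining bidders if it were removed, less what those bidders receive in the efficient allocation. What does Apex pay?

Apex pays $24.

Efficient allocation: Harbor→Slot 1 ($143), Apex→Slot 4 ($115), Ember→Slot 7 ($100); total welfare W = $358.
Apex receives Slot 4 at value $115, so the others get W − 115 = $243.
Without Apex: best allocation of the remaining 2 bidders over all 3 slots is Harbor→Slot 1 ($143), Ember→Slot 4 ($124), total $267.
VCG payment = (others' best without Apex) − (others' welfare with Apex) = 267 − 243 = $24.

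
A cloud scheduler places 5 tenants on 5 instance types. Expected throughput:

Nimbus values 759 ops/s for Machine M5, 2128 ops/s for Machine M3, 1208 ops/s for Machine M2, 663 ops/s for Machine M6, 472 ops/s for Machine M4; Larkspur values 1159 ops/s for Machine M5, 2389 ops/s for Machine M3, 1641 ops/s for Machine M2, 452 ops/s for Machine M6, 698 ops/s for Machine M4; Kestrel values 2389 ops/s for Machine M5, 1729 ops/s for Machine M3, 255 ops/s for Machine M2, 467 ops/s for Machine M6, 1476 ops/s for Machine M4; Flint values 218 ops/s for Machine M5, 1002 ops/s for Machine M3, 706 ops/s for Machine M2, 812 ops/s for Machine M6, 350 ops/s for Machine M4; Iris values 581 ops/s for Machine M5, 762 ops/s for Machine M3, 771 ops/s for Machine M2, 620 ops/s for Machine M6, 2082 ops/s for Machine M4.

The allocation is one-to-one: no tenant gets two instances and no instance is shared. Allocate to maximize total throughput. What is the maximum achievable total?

Optimal: Nimbus→Machine M3 (2128 ops/s), Larkspur→Machine M2 (1641 ops/s), Kestrel→Machine M5 (2389 ops/s), Flint→Machine M6 (812 ops/s), Iris→Machine M4 (2082 ops/s) — total 2128+1641+2389+812+2082 = 9052 ops/s.
Column-greedy (each instance in turn goes to its best remaining tenant) gives 8880 ops/s, worse by 172.
Next-best assignment: Nimbus→Machine M2, Larkspur→Machine M3, Kestrel→Machine M5, Flint→Machine M6, Iris→Machine M4 = 8880 ops/s.
Swapping Iris↔Nimbus (Iris→Machine M3 762 ops/s, Nimbus→Machine M4 472 ops/s) loses 2976.
Checked against all permutations: 9052 ops/s is optimal.

Max total: 9052 ops/s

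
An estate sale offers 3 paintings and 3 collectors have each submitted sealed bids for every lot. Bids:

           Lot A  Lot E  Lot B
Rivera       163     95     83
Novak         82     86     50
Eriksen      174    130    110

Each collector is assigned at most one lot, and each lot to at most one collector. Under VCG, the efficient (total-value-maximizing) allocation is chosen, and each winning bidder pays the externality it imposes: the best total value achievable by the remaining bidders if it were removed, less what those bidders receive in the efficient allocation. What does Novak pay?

Novak pays $20.

Efficient allocation: Rivera→Lot A ($163), Novak→Lot E ($86), Eriksen→Lot B ($110); total welfare W = $359.
Novak receives Lot E at value $86, so the others get W − 86 = $273.
Without Novak: best allocation of the remaining 2 bidders over all 3 lots is Rivera→Lot A ($163), Eriksen→Lot E ($130), total $293.
VCG payment = (others' best without Novak) − (others' welfare with Novak) = 293 − 273 = $20.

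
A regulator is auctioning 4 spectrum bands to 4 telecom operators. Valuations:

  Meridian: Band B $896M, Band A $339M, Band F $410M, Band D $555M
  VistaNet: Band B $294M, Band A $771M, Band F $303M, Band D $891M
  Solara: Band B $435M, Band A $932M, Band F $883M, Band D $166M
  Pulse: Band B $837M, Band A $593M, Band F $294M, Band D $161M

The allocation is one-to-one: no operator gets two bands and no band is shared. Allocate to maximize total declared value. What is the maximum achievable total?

Optimal: Meridian→Band B ($896M), VistaNet→Band D ($891M), Solara→Band F ($883M), Pulse→Band A ($593M) — total 896+891+883+593 = $3263M.
Row-greedy (each operator in turn takes its best remaining band) gives $3013M, worse by 250.

Max total: $3263M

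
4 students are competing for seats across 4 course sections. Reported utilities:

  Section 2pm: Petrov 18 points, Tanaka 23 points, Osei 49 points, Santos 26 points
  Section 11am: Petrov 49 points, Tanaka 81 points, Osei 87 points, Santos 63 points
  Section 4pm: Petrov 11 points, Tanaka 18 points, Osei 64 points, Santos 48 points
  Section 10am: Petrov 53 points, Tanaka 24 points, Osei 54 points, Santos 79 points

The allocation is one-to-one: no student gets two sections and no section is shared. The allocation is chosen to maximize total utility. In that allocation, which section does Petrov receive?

This is the linear assignment problem.
Optimal: Petrov→Section 2pm (18 points), Tanaka→Section 11am (81 points), Osei→Section 4pm (64 points), Santos→Section 10am (79 points) — total 18+81+64+79 = 242 points.
Next-best assignment: Petrov→Section 10am, Tanaka→Section 11am, Osei→Section 2pm, Santos→Section 4pm = 231 points.
Swapping Petrov↔Tanaka (Petrov→Section 11am 49 points, Tanaka→Section 2pm 23 points) loses 27.
Checked against all permutations: 242 points is optimal.
Petrov's own top section is Section 10am (53 points), but forcing Petrov→Section 10am and reassigning the rest optimally gives only 231 points — worse by 11.

Petrov receives Section 2pm.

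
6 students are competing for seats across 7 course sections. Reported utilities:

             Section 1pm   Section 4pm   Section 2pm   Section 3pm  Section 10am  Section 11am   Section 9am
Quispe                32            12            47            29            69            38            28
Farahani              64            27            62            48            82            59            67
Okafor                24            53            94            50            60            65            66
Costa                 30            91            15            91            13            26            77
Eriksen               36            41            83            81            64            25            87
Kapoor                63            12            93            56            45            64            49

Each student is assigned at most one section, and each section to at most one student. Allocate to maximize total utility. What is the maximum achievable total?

This is a one-to-one assignment (maximum-weight bipartite matching).
Optimal: Quispe→Section 10am (69 points), Farahani→Section 1pm (64 points), Okafor→Section 2pm (94 points), Costa→Section 4pm (91 points), Eriksen→Section 9am (87 points), Kapoor→Section 11am (64 points) — total 69+64+94+91+87+64 = 469 points.
Row-greedy (each student in turn takes its best remaining section) gives 466 points, worse by 3.
Checked against all permutations: 469 points is optimal.

Max total: 469 points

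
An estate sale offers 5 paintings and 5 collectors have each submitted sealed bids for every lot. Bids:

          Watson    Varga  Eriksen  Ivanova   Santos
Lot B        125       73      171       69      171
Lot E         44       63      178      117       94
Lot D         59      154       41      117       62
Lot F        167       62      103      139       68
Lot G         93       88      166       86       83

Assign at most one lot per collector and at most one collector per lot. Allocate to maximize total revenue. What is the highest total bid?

Max total: $775

Optimal: Watson→Lot F ($167), Varga→Lot D ($154), Eriksen→Lot G ($166), Ivanova→Lot E ($117), Santos→Lot B ($171) — total 167+154+166+117+171 = $775.
Column-greedy (each lot in turn goes to its best remaining collector) gives $692, worse by 83.
Next-best assignment: Watson→Lot F, Varga→Lot D, Eriksen→Lot E, Ivanova→Lot G, Santos→Lot B = $756.
No other one-to-one assignment exceeds $775.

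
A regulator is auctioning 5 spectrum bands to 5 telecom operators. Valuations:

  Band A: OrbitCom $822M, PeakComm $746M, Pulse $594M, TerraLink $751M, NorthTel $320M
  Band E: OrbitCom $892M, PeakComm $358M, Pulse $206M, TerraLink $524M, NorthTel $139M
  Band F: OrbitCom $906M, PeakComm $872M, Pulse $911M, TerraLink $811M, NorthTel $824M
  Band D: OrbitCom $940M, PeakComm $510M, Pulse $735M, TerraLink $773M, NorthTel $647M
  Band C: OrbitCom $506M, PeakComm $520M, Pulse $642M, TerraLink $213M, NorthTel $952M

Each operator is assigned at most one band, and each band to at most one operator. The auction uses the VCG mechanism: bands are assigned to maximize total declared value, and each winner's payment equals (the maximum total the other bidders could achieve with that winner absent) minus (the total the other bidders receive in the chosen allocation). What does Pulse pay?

Efficient allocation: OrbitCom→Band E ($892M), PeakComm→Band A ($746M), Pulse→Band F ($911M), TerraLink→Band D ($773M), NorthTel→Band C ($952M); total welfare W = $4274M.
Pulse receives Band F at value $911M, so the others get W − 911 = $3363M.
Without Pulse: best allocation of the remaining 4 bidders over all 5 bands is OrbitCom→Band D ($940M), PeakComm→Band F ($872M), TerraLink→Band A ($751M), NorthTel→Band C ($952M), total $3515M.
VCG payment = (others' best without Pulse) − (others' welfare with Pulse) = 3515 − 3363 = $152M.

Pulse pays $152M.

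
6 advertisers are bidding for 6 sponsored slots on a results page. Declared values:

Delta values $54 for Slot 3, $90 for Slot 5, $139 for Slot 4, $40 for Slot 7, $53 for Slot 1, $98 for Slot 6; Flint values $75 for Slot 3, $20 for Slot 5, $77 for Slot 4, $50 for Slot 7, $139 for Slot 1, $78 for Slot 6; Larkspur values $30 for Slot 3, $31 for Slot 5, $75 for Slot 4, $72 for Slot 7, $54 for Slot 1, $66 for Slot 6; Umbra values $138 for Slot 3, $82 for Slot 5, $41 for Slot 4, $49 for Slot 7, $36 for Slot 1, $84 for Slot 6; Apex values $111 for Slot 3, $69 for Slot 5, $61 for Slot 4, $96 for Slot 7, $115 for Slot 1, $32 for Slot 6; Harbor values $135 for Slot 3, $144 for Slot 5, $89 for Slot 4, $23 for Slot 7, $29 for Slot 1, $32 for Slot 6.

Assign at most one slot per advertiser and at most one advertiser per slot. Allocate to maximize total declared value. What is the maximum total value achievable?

Optimal: Delta→Slot 4 ($139), Flint→Slot 1 ($139), Larkspur→Slot 6 ($66), Umbra→Slot 3 ($138), Apex→Slot 7 ($96), Harbor→Slot 5 ($144) — total 139+139+66+138+96+144 = $722.
Row-greedy (each advertiser in turn takes its best remaining slot) gives $589, worse by 133.
Checked against all permutations: $722 is optimal.

Max total: $722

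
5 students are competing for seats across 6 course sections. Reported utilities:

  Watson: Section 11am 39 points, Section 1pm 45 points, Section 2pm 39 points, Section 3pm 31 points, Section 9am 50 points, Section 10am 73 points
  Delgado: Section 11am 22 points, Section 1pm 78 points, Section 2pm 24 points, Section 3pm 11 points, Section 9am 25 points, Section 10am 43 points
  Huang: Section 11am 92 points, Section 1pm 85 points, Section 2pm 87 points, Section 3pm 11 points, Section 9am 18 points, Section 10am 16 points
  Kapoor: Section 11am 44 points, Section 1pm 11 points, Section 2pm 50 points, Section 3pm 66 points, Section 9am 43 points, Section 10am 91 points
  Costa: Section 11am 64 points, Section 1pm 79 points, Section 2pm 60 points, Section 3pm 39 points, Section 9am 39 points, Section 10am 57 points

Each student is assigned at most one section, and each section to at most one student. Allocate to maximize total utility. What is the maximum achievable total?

Max total: 371 points

Treat this as an assignment problem: match each student to one section.
Optimal: Watson→Section 9am (50 points), Delgado→Section 1pm (78 points), Huang→Section 11am (92 points), Kapoor→Section 10am (91 points), Costa→Section 2pm (60 points) — total 50+78+92+91+60 = 371 points.
Column-greedy (each section in turn goes to its best remaining student) gives 277 points, worse by 94.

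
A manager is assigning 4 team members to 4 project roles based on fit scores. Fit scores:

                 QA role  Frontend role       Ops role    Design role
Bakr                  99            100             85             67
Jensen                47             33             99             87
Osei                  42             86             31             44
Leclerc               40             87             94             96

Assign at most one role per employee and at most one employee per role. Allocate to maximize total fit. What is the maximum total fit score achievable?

Maximum total: 380 pts

Optimal: Bakr→QA role (99 pts), Jensen→Ops role (99 pts), Osei→Frontend role (86 pts), Leclerc→Design role (96 pts) — total 99+99+86+96 = 380 pts.
Max-entry greedy (repeatedly take the single best remaining cell) gives 337 pts, worse by 43.
Every other assignment is strictly worse.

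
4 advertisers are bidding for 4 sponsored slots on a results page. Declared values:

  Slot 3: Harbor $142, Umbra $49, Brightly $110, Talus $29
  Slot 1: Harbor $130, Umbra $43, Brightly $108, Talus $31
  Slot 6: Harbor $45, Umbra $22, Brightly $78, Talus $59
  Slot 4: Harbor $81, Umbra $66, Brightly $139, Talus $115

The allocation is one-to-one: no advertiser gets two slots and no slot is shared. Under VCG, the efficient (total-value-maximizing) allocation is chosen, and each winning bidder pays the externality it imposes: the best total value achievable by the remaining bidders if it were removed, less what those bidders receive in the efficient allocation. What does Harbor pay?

Efficient allocation: Harbor→Slot 3 ($142), Umbra→Slot 6 ($22), Brightly→Slot 1 ($108), Talus→Slot 4 ($115); total welfare W = $387.
Harbor receives Slot 3 at value $142, so the others get W − 142 = $245.
Without Harbor: best allocation of the remaining 3 bidders over all 4 slots is Umbra→Slot 3 ($49), Brightly→Slot 1 ($108), Talus→Slot 4 ($115), total $272.
VCG payment = (others' best without Harbor) − (others' welfare with Harbor) = 272 − 245 = $27.

Harbor pays $27.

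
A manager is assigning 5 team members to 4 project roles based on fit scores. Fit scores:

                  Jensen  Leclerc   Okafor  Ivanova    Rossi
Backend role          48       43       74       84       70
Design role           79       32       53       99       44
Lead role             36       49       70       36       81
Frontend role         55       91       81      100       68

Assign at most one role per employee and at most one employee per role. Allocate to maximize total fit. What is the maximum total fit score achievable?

Max total: 345 pts

Optimal: Okafor→Backend role (74 pts), Ivanova→Design role (99 pts), Rossi→Lead role (81 pts), Leclerc→Frontend role (91 pts) — total 74+99+81+91 = 345 pts.
Max-entry greedy (repeatedly take the single best remaining cell) gives 334 pts, worse by 11.
Next-best assignment: Ivanova→Backend role, Jensen→Design role, Rossi→Lead role, Leclerc→Frontend role = 335 pts.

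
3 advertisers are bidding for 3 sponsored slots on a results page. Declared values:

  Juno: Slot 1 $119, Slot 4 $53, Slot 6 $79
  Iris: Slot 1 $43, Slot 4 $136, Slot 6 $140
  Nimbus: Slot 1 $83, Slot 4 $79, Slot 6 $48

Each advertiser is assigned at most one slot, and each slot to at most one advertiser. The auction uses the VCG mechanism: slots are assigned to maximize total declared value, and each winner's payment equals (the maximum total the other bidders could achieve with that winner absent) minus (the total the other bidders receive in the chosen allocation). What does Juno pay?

Juno pays $4.

Efficient allocation: Juno→Slot 1 ($119), Iris→Slot 6 ($140), Nimbus→Slot 4 ($79); total welfare W = $338.
Juno receives Slot 1 at value $119, so the others get W − 119 = $219.
Without Juno: best allocation of the remaining 2 bidders over all 3 slots is Iris→Slot 6 ($140), Nimbus→Slot 1 ($83), total $223.
VCG payment = (others' best without Juno) − (others' welfare with Juno) = 223 − 219 = $4.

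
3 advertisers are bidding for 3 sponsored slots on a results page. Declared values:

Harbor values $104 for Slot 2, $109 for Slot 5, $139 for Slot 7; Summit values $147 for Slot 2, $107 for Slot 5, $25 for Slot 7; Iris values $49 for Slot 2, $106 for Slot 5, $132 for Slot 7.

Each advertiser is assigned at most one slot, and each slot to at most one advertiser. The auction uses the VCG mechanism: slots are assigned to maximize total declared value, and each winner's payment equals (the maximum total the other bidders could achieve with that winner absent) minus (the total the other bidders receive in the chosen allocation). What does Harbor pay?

Harbor pays $26.

Efficient allocation: Harbor→Slot 7 ($139), Summit→Slot 2 ($147), Iris→Slot 5 ($106); total welfare W = $392.
Harbor receives Slot 7 at value $139, so the others get W − 139 = $253.
Without Harbor: best allocation of the remaining 2 bidders over all 3 slots is Summit→Slot 2 ($147), Iris→Slot 7 ($132), total $279.
VCG payment = (others' best without Harbor) − (others' welfare with Harbor) = 279 − 253 = $26.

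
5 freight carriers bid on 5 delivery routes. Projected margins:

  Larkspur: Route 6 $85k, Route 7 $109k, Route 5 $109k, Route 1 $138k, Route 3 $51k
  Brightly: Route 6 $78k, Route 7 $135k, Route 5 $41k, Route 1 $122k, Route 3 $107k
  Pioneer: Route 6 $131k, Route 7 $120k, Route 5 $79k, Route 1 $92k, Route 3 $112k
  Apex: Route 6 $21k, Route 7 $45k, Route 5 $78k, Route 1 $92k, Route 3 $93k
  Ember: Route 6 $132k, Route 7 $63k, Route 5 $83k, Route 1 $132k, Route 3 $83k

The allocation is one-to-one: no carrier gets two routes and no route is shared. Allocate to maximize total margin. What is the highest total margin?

Max total: $600k

Treat this as an assignment problem: match each carrier to one route.
Optimal: Larkspur→Route 5 ($109k), Brightly→Route 7 ($135k), Pioneer→Route 6 ($131k), Apex→Route 3 ($93k), Ember→Route 1 ($132k) — total 109+135+131+93+132 = $600k.
Row-greedy (each carrier in turn takes its best remaining route) gives $580k, worse by 20.
Next-best assignment: Larkspur→Route 1, Brightly→Route 7, Pioneer→Route 3, Apex→Route 5, Ember→Route 6 = $595k.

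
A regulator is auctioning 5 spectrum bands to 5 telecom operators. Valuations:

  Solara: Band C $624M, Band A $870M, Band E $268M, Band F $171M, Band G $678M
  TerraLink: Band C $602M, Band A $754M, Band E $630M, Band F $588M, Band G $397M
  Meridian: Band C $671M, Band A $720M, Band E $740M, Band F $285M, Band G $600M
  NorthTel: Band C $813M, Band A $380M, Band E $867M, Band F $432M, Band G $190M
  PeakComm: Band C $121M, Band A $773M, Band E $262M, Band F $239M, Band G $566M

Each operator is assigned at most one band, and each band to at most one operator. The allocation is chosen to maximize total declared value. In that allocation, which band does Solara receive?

Solara receives Band G.

Optimal: Solara→Band G ($678M), TerraLink→Band F ($588M), Meridian→Band E ($740M), NorthTel→Band C ($813M), PeakComm→Band A ($773M) — total 678+588+740+813+773 = $3592M.
Column-greedy (each band in turn goes to its best remaining operator) gives $3577M, worse by 15.
Swapping NorthTel↔Solara (NorthTel→Band G $190M, Solara→Band C $624M) loses 677.
Checked against all permutations: $3592M is optimal.
Solara's own top band is Band A ($870M), but forcing Solara→Band A and reassigning the rest optimally gives only $3577M — worse by 15.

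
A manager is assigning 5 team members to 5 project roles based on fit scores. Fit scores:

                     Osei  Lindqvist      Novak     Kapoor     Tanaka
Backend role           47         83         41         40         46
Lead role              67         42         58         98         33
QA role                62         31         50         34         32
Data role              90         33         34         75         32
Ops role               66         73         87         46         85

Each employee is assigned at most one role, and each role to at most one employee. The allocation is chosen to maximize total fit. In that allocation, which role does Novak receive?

Novak receives QA role.

Optimal: Osei→Data role (90 pts), Lindqvist→Backend role (83 pts), Novak→QA role (50 pts), Kapoor→Lead role (98 pts), Tanaka→Ops role (85 pts) — total 90+83+50+98+85 = 406 pts.
No other one-to-one assignment exceeds 406 pts.
Novak's own top role is Ops role (87 pts), but forcing Novak→Ops role and reassigning the rest optimally gives only 390 pts — worse by 16.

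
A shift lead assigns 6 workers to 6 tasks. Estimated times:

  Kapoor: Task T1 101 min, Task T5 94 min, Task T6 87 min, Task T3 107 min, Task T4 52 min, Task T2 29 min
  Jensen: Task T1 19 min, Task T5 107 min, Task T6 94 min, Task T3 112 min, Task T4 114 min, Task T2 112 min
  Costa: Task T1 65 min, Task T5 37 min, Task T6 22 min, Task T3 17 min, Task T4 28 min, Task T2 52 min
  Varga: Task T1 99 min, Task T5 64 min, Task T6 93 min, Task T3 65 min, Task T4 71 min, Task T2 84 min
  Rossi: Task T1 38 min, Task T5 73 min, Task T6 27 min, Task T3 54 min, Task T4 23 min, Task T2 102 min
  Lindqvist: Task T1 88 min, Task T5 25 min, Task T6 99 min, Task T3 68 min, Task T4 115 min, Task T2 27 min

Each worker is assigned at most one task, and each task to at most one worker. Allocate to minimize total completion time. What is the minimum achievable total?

Min total: 183 min

This is the linear assignment problem.
Optimal: Kapoor→Task T2 (29 min), Jensen→Task T1 (19 min), Costa→Task T6 (22 min), Varga→Task T3 (65 min), Rossi→Task T4 (23 min), Lindqvist→Task T5 (25 min) — total 29+19+22+65+23+25 = 183 min.
Column-greedy (each task in turn goes to its cheapest remaining worker) gives 256 min, worse by 73.
Next-best assignment: Kapoor→Task T2, Jensen→Task T1, Costa→Task T3, Varga→Task T4, Rossi→Task T6, Lindqvist→Task T5 = 188 min.
Checked against all permutations: 183 min is optimal.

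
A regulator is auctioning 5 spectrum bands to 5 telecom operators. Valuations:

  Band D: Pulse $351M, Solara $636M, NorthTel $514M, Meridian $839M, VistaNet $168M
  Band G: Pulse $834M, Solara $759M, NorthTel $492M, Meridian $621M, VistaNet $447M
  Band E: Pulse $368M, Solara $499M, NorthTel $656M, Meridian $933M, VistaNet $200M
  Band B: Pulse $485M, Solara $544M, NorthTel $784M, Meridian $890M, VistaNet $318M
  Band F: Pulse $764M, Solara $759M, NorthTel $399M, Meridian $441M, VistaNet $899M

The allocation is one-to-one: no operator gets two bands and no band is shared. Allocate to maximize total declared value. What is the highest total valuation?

Maximum total: $4086M

Optimal: Pulse→Band G ($834M), Solara→Band D ($636M), NorthTel→Band B ($784M), Meridian→Band E ($933M), VistaNet→Band F ($899M) — total 834+636+784+933+899 = $4086M.
Row-greedy (each operator in turn takes its best remaining band) gives $3478M, worse by 608.
Swapping Solara↔Meridian (Solara→Band E $499M, Meridian→Band D $839M) loses 231.
Checked against all permutations: $4086M is optimal.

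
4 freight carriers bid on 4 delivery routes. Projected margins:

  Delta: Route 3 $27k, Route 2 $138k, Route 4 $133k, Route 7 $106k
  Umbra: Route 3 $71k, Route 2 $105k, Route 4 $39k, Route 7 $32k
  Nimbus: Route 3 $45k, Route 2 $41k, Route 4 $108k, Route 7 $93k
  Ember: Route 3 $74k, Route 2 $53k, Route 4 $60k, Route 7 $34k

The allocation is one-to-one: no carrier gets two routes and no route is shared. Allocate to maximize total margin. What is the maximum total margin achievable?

Treat this as an assignment problem: match each carrier to one route.
Optimal: Delta→Route 4 ($133k), Umbra→Route 2 ($105k), Nimbus→Route 7 ($93k), Ember→Route 3 ($74k) — total 133+105+93+74 = $405k.
Row-greedy (each carrier in turn takes its best remaining route) gives $351k, worse by 54.
Swapping Delta↔Umbra (Delta→Route 2 $138k, Umbra→Route 4 $39k) loses 61.

Maximum total: $405k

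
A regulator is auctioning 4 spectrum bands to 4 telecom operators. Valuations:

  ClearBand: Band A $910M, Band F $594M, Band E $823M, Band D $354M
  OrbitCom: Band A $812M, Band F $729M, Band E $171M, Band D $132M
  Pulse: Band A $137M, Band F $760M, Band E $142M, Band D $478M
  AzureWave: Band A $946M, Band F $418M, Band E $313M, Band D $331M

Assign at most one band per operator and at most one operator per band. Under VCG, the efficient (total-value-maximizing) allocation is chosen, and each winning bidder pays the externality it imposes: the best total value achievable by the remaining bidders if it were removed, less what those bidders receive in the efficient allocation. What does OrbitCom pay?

Efficient allocation: ClearBand→Band E ($823M), OrbitCom→Band F ($729M), Pulse→Band D ($478M), AzureWave→Band A ($946M); total welfare W = $2976M.
OrbitCom receives Band F at value $729M, so the others get W − 729 = $2247M.
Without OrbitCom: best allocation of the remaining 3 bidders over all 4 bands is ClearBand→Band E ($823M), Pulse→Band F ($760M), AzureWave→Band A ($946M), total $2529M.
VCG payment = (others' best without OrbitCom) − (others' welfare with OrbitCom) = 2529 − 2247 = $282M.

OrbitCom pays $282M.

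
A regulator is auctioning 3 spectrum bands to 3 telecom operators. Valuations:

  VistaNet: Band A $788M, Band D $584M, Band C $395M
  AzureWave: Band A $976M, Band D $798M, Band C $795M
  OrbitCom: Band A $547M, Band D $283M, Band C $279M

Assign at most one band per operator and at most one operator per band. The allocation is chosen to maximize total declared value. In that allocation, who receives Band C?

This is a one-to-one assignment (maximum-weight bipartite matching).
Optimal: VistaNet→Band D ($584M), AzureWave→Band C ($795M), OrbitCom→Band A ($547M) — total 584+795+547 = $1926M.
Row-greedy (each operator in turn takes its best remaining band) gives $1865M, worse by 61.
Next-best assignment: VistaNet→Band A, AzureWave→Band C, OrbitCom→Band D = $1866M.
Swapping VistaNet↔AzureWave (VistaNet→Band C $395M, AzureWave→Band D $798M) loses 186.
AzureWave's own top band is Band A ($976M), but forcing AzureWave→Band A and reassigning the rest optimally gives only $1839M — worse by 87.

AzureWave receives Band C.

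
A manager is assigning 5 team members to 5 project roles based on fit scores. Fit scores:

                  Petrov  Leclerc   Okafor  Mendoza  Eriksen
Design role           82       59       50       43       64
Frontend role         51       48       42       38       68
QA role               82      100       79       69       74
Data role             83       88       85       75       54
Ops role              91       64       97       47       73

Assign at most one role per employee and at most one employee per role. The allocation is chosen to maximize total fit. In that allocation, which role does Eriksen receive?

Treat this as an assignment problem: match each employee to one role.
Optimal: Petrov→Design role (82 pts), Leclerc→QA role (100 pts), Okafor→Ops role (97 pts), Mendoza→Data role (75 pts), Eriksen→Frontend role (68 pts) — total 82+100+97+75+68 = 422 pts.
Row-greedy (each employee in turn takes its best remaining role) gives 387 pts, worse by 35.
Swapping Petrov↔Eriksen (Petrov→Frontend role 51 pts, Eriksen→Design role 64 pts) loses 35.
Eriksen's own top role is QA role (74 pts), but forcing Eriksen→QA role and reassigning the rest optimally gives only 379 pts — worse by 43.

Eriksen receives Frontend role.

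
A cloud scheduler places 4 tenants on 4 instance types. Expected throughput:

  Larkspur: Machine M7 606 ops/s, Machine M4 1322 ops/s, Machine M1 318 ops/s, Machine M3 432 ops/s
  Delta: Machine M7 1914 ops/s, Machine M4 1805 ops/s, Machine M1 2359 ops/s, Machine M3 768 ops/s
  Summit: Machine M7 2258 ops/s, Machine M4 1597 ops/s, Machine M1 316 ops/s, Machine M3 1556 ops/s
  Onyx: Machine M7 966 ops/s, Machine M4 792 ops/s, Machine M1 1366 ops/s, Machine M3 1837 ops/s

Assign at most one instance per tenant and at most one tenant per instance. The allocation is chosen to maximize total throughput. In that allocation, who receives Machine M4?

Larkspur receives Machine M4.

Optimal: Larkspur→Machine M4 (1322 ops/s), Delta→Machine M1 (2359 ops/s), Summit→Machine M7 (2258 ops/s), Onyx→Machine M3 (1837 ops/s) — total 1322+2359+2258+1837 = 7776 ops/s.
Swapping Delta↔Larkspur (Delta→Machine M4 1805 ops/s, Larkspur→Machine M1 318 ops/s) loses 1558.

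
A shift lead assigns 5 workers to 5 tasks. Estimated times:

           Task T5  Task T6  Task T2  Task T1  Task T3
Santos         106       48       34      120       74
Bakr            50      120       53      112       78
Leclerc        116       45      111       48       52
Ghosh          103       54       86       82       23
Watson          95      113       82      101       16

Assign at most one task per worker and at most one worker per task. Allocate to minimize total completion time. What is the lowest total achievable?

Treat this as an assignment problem: match each worker to one task.
Optimal: Santos→Task T2 (34 min), Bakr→Task T5 (50 min), Leclerc→Task T1 (48 min), Ghosh→Task T6 (54 min), Watson→Task T3 (16 min) — total 34+50+48+54+16 = 202 min.
Swapping Santos↔Leclerc (Santos→Task T1 120 min, Leclerc→Task T2 111 min) adds 149.
No other one-to-one assignment undercuts 202 min.

Minimum total: 202 min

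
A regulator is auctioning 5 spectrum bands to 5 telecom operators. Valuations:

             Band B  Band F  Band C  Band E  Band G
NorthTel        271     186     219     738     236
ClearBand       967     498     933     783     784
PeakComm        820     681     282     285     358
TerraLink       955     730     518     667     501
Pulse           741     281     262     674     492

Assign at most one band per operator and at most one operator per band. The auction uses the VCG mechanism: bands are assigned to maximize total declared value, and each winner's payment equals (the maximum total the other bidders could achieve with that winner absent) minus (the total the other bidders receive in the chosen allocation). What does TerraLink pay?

Efficient allocation: NorthTel→Band E ($738M), ClearBand→Band C ($933M), PeakComm→Band F ($681M), TerraLink→Band B ($955M), Pulse→Band G ($492M); total welfare W = $3799M.
TerraLink receives Band B at value $955M, so the others get W − 955 = $2844M.
Without TerraLink: best allocation of the remaining 4 bidders over all 5 bands is NorthTel→Band E ($738M), ClearBand→Band C ($933M), PeakComm→Band F ($681M), Pulse→Band B ($741M), total $3093M.
VCG payment = (others' best without TerraLink) − (others' welfare with TerraLink) = 3093 − 2844 = $249M.

TerraLink pays $249M.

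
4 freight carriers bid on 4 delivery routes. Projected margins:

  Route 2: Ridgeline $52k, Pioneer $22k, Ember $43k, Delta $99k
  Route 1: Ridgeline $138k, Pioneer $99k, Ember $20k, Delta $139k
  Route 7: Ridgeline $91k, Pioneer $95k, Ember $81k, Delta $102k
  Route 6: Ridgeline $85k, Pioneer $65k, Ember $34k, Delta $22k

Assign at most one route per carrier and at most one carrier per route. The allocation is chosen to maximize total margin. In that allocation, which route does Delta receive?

Delta receives Route 2.

Optimal: Ridgeline→Route 1 ($138k), Pioneer→Route 6 ($65k), Ember→Route 7 ($81k), Delta→Route 2 ($99k) — total 138+65+81+99 = $383k.
Swapping Ember↔Ridgeline (Ember→Route 1 $20k, Ridgeline→Route 7 $91k) loses 108.
Every other assignment is strictly worse.
Delta's own top route is Route 1 ($139k), but forcing Delta→Route 1 and reassigning the rest optimally gives only $362k — worse by 21.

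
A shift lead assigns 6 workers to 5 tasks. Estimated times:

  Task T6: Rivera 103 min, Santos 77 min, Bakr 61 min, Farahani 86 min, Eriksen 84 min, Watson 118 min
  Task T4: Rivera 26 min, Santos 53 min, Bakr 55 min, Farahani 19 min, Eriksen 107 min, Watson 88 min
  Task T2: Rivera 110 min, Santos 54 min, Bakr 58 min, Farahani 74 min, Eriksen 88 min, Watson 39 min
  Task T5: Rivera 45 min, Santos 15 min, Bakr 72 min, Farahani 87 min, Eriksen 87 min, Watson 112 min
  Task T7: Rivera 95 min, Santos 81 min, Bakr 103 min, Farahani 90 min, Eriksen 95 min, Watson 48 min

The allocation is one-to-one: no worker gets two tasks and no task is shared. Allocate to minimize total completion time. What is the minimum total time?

Minimum total: 224 min

Optimal: Bakr→Task T6 (61 min), Rivera→Task T4 (26 min), Farahani→Task T2 (74 min), Santos→Task T5 (15 min), Watson→Task T7 (48 min) — total 61+26+74+15+48 = 224 min.
Row-greedy (each worker in turn takes its cheapest remaining task) gives 280 min, worse by 56.
Checked against all permutations: 224 min is optimal.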